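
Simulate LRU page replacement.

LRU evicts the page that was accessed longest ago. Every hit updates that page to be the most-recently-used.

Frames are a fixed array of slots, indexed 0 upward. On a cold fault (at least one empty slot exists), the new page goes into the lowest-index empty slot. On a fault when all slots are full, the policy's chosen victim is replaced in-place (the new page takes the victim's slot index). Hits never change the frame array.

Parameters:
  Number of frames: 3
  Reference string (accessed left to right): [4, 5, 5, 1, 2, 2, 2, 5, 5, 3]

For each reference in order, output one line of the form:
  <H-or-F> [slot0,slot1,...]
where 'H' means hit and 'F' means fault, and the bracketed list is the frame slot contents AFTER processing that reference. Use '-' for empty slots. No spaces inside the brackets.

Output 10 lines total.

F [4,-,-]
F [4,5,-]
H [4,5,-]
F [4,5,1]
F [2,5,1]
H [2,5,1]
H [2,5,1]
H [2,5,1]
H [2,5,1]
F [2,5,3]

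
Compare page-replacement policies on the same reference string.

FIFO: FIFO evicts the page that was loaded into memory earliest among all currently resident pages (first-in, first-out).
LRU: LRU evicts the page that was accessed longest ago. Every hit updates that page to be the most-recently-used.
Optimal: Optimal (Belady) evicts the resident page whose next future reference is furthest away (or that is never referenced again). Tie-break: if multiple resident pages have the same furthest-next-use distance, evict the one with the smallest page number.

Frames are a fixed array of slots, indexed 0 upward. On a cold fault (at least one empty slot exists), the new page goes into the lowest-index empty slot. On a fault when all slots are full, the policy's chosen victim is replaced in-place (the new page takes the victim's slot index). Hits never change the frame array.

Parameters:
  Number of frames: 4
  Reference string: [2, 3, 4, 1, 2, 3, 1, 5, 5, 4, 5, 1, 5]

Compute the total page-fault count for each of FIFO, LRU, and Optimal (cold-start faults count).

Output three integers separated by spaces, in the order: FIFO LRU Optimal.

Answer: 5 6 5

Derivation:
--- FIFO ---
  step 0: ref 2 -> FAULT, frames=[2,-,-,-] (faults so far: 1)
  step 1: ref 3 -> FAULT, frames=[2,3,-,-] (faults so far: 2)
  step 2: ref 4 -> FAULT, frames=[2,3,4,-] (faults so far: 3)
  step 3: ref 1 -> FAULT, frames=[2,3,4,1] (faults so far: 4)
  step 4: ref 2 -> HIT, frames=[2,3,4,1] (faults so far: 4)
  step 5: ref 3 -> HIT, frames=[2,3,4,1] (faults so far: 4)
  step 6: ref 1 -> HIT, frames=[2,3,4,1] (faults so far: 4)
  step 7: ref 5 -> FAULT, evict 2, frames=[5,3,4,1] (faults so far: 5)
  step 8: ref 5 -> HIT, frames=[5,3,4,1] (faults so far: 5)
  step 9: ref 4 -> HIT, frames=[5,3,4,1] (faults so far: 5)
  step 10: ref 5 -> HIT, frames=[5,3,4,1] (faults so far: 5)
  step 11: ref 1 -> HIT, frames=[5,3,4,1] (faults so far: 5)
  step 12: ref 5 -> HIT, frames=[5,3,4,1] (faults so far: 5)
  FIFO total faults: 5
--- LRU ---
  step 0: ref 2 -> FAULT, frames=[2,-,-,-] (faults so far: 1)
  step 1: ref 3 -> FAULT, frames=[2,3,-,-] (faults so far: 2)
  step 2: ref 4 -> FAULT, frames=[2,3,4,-] (faults so far: 3)
  step 3: ref 1 -> FAULT, frames=[2,3,4,1] (faults so far: 4)
  step 4: ref 2 -> HIT, frames=[2,3,4,1] (faults so far: 4)
  step 5: ref 3 -> HIT, frames=[2,3,4,1] (faults so far: 4)
  step 6: ref 1 -> HIT, frames=[2,3,4,1] (faults so far: 4)
  step 7: ref 5 -> FAULT, evict 4, frames=[2,3,5,1] (faults so far: 5)
  step 8: ref 5 -> HIT, frames=[2,3,5,1] (faults so far: 5)
  step 9: ref 4 -> FAULT, evict 2, frames=[4,3,5,1] (faults so far: 6)
  step 10: ref 5 -> HIT, frames=[4,3,5,1] (faults so far: 6)
  step 11: ref 1 -> HIT, frames=[4,3,5,1] (faults so far: 6)
  step 12: ref 5 -> HIT, frames=[4,3,5,1] (faults so far: 6)
  LRU total faults: 6
--- Optimal ---
  step 0: ref 2 -> FAULT, frames=[2,-,-,-] (faults so far: 1)
  step 1: ref 3 -> FAULT, frames=[2,3,-,-] (faults so far: 2)
  step 2: ref 4 -> FAULT, frames=[2,3,4,-] (faults so far: 3)
  step 3: ref 1 -> FAULT, frames=[2,3,4,1] (faults so far: 4)
  step 4: ref 2 -> HIT, frames=[2,3,4,1] (faults so far: 4)
  step 5: ref 3 -> HIT, frames=[2,3,4,1] (faults so far: 4)
  step 6: ref 1 -> HIT, frames=[2,3,4,1] (faults so far: 4)
  step 7: ref 5 -> FAULT, evict 2, frames=[5,3,4,1] (faults so far: 5)
  step 8: ref 5 -> HIT, frames=[5,3,4,1] (faults so far: 5)
  step 9: ref 4 -> HIT, frames=[5,3,4,1] (faults so far: 5)
  step 10: ref 5 -> HIT, frames=[5,3,4,1] (faults so far: 5)
  step 11: ref 1 -> HIT, frames=[5,3,4,1] (faults so far: 5)
  step 12: ref 5 -> HIT, frames=[5,3,4,1] (faults so far: 5)
  Optimal total faults: 5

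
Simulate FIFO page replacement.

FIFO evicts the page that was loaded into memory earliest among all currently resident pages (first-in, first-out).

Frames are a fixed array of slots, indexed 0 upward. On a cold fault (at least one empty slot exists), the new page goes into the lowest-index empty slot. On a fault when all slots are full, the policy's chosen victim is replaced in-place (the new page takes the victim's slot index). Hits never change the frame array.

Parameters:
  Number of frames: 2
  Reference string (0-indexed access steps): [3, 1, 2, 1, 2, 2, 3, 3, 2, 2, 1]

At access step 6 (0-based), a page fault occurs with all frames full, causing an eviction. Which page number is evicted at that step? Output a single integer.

Step 0: ref 3 -> FAULT, frames=[3,-]
Step 1: ref 1 -> FAULT, frames=[3,1]
Step 2: ref 2 -> FAULT, evict 3, frames=[2,1]
Step 3: ref 1 -> HIT, frames=[2,1]
Step 4: ref 2 -> HIT, frames=[2,1]
Step 5: ref 2 -> HIT, frames=[2,1]
Step 6: ref 3 -> FAULT, evict 1, frames=[2,3]
At step 6: evicted page 1

Answer: 1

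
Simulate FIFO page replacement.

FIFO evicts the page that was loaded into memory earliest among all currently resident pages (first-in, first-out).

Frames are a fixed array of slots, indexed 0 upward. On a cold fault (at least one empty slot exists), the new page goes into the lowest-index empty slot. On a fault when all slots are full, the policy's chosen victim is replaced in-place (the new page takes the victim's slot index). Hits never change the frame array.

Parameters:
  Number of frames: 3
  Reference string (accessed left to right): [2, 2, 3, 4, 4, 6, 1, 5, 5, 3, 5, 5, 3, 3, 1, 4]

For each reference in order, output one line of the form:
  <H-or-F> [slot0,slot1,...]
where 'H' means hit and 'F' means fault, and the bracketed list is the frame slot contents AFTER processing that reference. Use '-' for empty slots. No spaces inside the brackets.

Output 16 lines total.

F [2,-,-]
H [2,-,-]
F [2,3,-]
F [2,3,4]
H [2,3,4]
F [6,3,4]
F [6,1,4]
F [6,1,5]
H [6,1,5]
F [3,1,5]
H [3,1,5]
H [3,1,5]
H [3,1,5]
H [3,1,5]
H [3,1,5]
F [3,4,5]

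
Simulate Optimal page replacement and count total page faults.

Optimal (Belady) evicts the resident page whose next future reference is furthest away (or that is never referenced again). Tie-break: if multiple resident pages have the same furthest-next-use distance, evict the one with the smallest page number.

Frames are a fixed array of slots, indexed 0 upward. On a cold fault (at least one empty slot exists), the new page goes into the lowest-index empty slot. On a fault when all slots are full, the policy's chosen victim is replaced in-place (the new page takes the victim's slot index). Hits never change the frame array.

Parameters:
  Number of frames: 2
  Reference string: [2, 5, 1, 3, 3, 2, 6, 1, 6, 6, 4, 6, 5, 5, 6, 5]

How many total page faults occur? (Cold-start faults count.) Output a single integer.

Answer: 8

Derivation:
Step 0: ref 2 → FAULT, frames=[2,-]
Step 1: ref 5 → FAULT, frames=[2,5]
Step 2: ref 1 → FAULT (evict 5), frames=[2,1]
Step 3: ref 3 → FAULT (evict 1), frames=[2,3]
Step 4: ref 3 → HIT, frames=[2,3]
Step 5: ref 2 → HIT, frames=[2,3]
Step 6: ref 6 → FAULT (evict 2), frames=[6,3]
Step 7: ref 1 → FAULT (evict 3), frames=[6,1]
Step 8: ref 6 → HIT, frames=[6,1]
Step 9: ref 6 → HIT, frames=[6,1]
Step 10: ref 4 → FAULT (evict 1), frames=[6,4]
Step 11: ref 6 → HIT, frames=[6,4]
Step 12: ref 5 → FAULT (evict 4), frames=[6,5]
Step 13: ref 5 → HIT, frames=[6,5]
Step 14: ref 6 → HIT, frames=[6,5]
Step 15: ref 5 → HIT, frames=[6,5]
Total faults: 8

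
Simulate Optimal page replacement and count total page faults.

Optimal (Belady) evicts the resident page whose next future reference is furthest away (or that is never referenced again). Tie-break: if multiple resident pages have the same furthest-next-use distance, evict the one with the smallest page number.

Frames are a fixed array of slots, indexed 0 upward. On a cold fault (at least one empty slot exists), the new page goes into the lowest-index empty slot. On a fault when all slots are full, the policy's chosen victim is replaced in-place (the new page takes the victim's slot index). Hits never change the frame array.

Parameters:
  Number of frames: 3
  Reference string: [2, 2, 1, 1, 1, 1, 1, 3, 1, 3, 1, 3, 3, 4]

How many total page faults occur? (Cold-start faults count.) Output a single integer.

Step 0: ref 2 → FAULT, frames=[2,-,-]
Step 1: ref 2 → HIT, frames=[2,-,-]
Step 2: ref 1 → FAULT, frames=[2,1,-]
Step 3: ref 1 → HIT, frames=[2,1,-]
Step 4: ref 1 → HIT, frames=[2,1,-]
Step 5: ref 1 → HIT, frames=[2,1,-]
Step 6: ref 1 → HIT, frames=[2,1,-]
Step 7: ref 3 → FAULT, frames=[2,1,3]
Step 8: ref 1 → HIT, frames=[2,1,3]
Step 9: ref 3 → HIT, frames=[2,1,3]
Step 10: ref 1 → HIT, frames=[2,1,3]
Step 11: ref 3 → HIT, frames=[2,1,3]
Step 12: ref 3 → HIT, frames=[2,1,3]
Step 13: ref 4 → FAULT (evict 1), frames=[2,4,3]
Total faults: 4

Answer: 4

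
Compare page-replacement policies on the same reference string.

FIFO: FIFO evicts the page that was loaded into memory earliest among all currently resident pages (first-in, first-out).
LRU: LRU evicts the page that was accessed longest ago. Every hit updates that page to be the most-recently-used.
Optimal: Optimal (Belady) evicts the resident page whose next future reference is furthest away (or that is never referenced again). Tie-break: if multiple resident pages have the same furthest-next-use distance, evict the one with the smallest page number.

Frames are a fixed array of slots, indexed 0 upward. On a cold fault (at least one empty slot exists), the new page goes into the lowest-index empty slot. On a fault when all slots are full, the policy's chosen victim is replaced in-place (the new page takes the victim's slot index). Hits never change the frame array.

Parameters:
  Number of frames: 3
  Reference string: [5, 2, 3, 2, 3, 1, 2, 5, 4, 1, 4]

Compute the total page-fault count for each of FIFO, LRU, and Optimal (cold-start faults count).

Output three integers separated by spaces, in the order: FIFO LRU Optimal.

Answer: 6 7 5

Derivation:
--- FIFO ---
  step 0: ref 5 -> FAULT, frames=[5,-,-] (faults so far: 1)
  step 1: ref 2 -> FAULT, frames=[5,2,-] (faults so far: 2)
  step 2: ref 3 -> FAULT, frames=[5,2,3] (faults so far: 3)
  step 3: ref 2 -> HIT, frames=[5,2,3] (faults so far: 3)
  step 4: ref 3 -> HIT, frames=[5,2,3] (faults so far: 3)
  step 5: ref 1 -> FAULT, evict 5, frames=[1,2,3] (faults so far: 4)
  step 6: ref 2 -> HIT, frames=[1,2,3] (faults so far: 4)
  step 7: ref 5 -> FAULT, evict 2, frames=[1,5,3] (faults so far: 5)
  step 8: ref 4 -> FAULT, evict 3, frames=[1,5,4] (faults so far: 6)
  step 9: ref 1 -> HIT, frames=[1,5,4] (faults so far: 6)
  step 10: ref 4 -> HIT, frames=[1,5,4] (faults so far: 6)
  FIFO total faults: 6
--- LRU ---
  step 0: ref 5 -> FAULT, frames=[5,-,-] (faults so far: 1)
  step 1: ref 2 -> FAULT, frames=[5,2,-] (faults so far: 2)
  step 2: ref 3 -> FAULT, frames=[5,2,3] (faults so far: 3)
  step 3: ref 2 -> HIT, frames=[5,2,3] (faults so far: 3)
  step 4: ref 3 -> HIT, frames=[5,2,3] (faults so far: 3)
  step 5: ref 1 -> FAULT, evict 5, frames=[1,2,3] (faults so far: 4)
  step 6: ref 2 -> HIT, frames=[1,2,3] (faults so far: 4)
  step 7: ref 5 -> FAULT, evict 3, frames=[1,2,5] (faults so far: 5)
  step 8: ref 4 -> FAULT, evict 1, frames=[4,2,5] (faults so far: 6)
  step 9: ref 1 -> FAULT, evict 2, frames=[4,1,5] (faults so far: 7)
  step 10: ref 4 -> HIT, frames=[4,1,5] (faults so far: 7)
  LRU total faults: 7
--- Optimal ---
  step 0: ref 5 -> FAULT, frames=[5,-,-] (faults so far: 1)
  step 1: ref 2 -> FAULT, frames=[5,2,-] (faults so far: 2)
  step 2: ref 3 -> FAULT, frames=[5,2,3] (faults so far: 3)
  step 3: ref 2 -> HIT, frames=[5,2,3] (faults so far: 3)
  step 4: ref 3 -> HIT, frames=[5,2,3] (faults so far: 3)
  step 5: ref 1 -> FAULT, evict 3, frames=[5,2,1] (faults so far: 4)
  step 6: ref 2 -> HIT, frames=[5,2,1] (faults so far: 4)
  step 7: ref 5 -> HIT, frames=[5,2,1] (faults so far: 4)
  step 8: ref 4 -> FAULT, evict 2, frames=[5,4,1] (faults so far: 5)
  step 9: ref 1 -> HIT, frames=[5,4,1] (faults so far: 5)
  step 10: ref 4 -> HIT, frames=[5,4,1] (faults so far: 5)
  Optimal total faults: 5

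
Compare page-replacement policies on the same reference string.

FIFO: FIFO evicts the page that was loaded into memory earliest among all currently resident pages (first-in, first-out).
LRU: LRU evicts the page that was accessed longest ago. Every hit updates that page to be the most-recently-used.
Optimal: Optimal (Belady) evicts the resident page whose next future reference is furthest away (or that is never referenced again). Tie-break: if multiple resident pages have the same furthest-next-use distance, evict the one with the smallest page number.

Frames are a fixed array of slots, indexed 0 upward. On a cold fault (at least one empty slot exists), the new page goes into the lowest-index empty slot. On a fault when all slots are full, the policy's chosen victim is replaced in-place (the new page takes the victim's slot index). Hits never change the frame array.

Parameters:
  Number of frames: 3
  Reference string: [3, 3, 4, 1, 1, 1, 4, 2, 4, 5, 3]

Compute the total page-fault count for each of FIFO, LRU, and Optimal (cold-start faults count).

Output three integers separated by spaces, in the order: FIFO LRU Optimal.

Answer: 6 6 5

Derivation:
--- FIFO ---
  step 0: ref 3 -> FAULT, frames=[3,-,-] (faults so far: 1)
  step 1: ref 3 -> HIT, frames=[3,-,-] (faults so far: 1)
  step 2: ref 4 -> FAULT, frames=[3,4,-] (faults so far: 2)
  step 3: ref 1 -> FAULT, frames=[3,4,1] (faults so far: 3)
  step 4: ref 1 -> HIT, frames=[3,4,1] (faults so far: 3)
  step 5: ref 1 -> HIT, frames=[3,4,1] (faults so far: 3)
  step 6: ref 4 -> HIT, frames=[3,4,1] (faults so far: 3)
  step 7: ref 2 -> FAULT, evict 3, frames=[2,4,1] (faults so far: 4)
  step 8: ref 4 -> HIT, frames=[2,4,1] (faults so far: 4)
  step 9: ref 5 -> FAULT, evict 4, frames=[2,5,1] (faults so far: 5)
  step 10: ref 3 -> FAULT, evict 1, frames=[2,5,3] (faults so far: 6)
  FIFO total faults: 6
--- LRU ---
  step 0: ref 3 -> FAULT, frames=[3,-,-] (faults so far: 1)
  step 1: ref 3 -> HIT, frames=[3,-,-] (faults so far: 1)
  step 2: ref 4 -> FAULT, frames=[3,4,-] (faults so far: 2)
  step 3: ref 1 -> FAULT, frames=[3,4,1] (faults so far: 3)
  step 4: ref 1 -> HIT, frames=[3,4,1] (faults so far: 3)
  step 5: ref 1 -> HIT, frames=[3,4,1] (faults so far: 3)
  step 6: ref 4 -> HIT, frames=[3,4,1] (faults so far: 3)
  step 7: ref 2 -> FAULT, evict 3, frames=[2,4,1] (faults so far: 4)
  step 8: ref 4 -> HIT, frames=[2,4,1] (faults so far: 4)
  step 9: ref 5 -> FAULT, evict 1, frames=[2,4,5] (faults so far: 5)
  step 10: ref 3 -> FAULT, evict 2, frames=[3,4,5] (faults so far: 6)
  LRU total faults: 6
--- Optimal ---
  step 0: ref 3 -> FAULT, frames=[3,-,-] (faults so far: 1)
  step 1: ref 3 -> HIT, frames=[3,-,-] (faults so far: 1)
  step 2: ref 4 -> FAULT, frames=[3,4,-] (faults so far: 2)
  step 3: ref 1 -> FAULT, frames=[3,4,1] (faults so far: 3)
  step 4: ref 1 -> HIT, frames=[3,4,1] (faults so far: 3)
  step 5: ref 1 -> HIT, frames=[3,4,1] (faults so far: 3)
  step 6: ref 4 -> HIT, frames=[3,4,1] (faults so far: 3)
  step 7: ref 2 -> FAULT, evict 1, frames=[3,4,2] (faults so far: 4)
  step 8: ref 4 -> HIT, frames=[3,4,2] (faults so far: 4)
  step 9: ref 5 -> FAULT, evict 2, frames=[3,4,5] (faults so far: 5)
  step 10: ref 3 -> HIT, frames=[3,4,5] (faults so far: 5)
  Optimal total faults: 5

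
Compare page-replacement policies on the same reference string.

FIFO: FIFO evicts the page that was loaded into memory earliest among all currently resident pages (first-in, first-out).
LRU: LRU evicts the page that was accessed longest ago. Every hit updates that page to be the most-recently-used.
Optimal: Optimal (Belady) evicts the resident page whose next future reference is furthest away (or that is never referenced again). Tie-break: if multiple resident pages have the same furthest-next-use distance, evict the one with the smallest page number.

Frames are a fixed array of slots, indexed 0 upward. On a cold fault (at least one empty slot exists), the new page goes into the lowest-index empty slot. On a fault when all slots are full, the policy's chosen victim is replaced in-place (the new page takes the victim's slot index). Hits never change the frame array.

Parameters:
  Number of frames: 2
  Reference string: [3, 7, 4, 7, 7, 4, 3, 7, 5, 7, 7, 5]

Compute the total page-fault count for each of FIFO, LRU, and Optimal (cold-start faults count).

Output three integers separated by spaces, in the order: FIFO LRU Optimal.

--- FIFO ---
  step 0: ref 3 -> FAULT, frames=[3,-] (faults so far: 1)
  step 1: ref 7 -> FAULT, frames=[3,7] (faults so far: 2)
  step 2: ref 4 -> FAULT, evict 3, frames=[4,7] (faults so far: 3)
  step 3: ref 7 -> HIT, frames=[4,7] (faults so far: 3)
  step 4: ref 7 -> HIT, frames=[4,7] (faults so far: 3)
  step 5: ref 4 -> HIT, frames=[4,7] (faults so far: 3)
  step 6: ref 3 -> FAULT, evict 7, frames=[4,3] (faults so far: 4)
  step 7: ref 7 -> FAULT, evict 4, frames=[7,3] (faults so far: 5)
  step 8: ref 5 -> FAULT, evict 3, frames=[7,5] (faults so far: 6)
  step 9: ref 7 -> HIT, frames=[7,5] (faults so far: 6)
  step 10: ref 7 -> HIT, frames=[7,5] (faults so far: 6)
  step 11: ref 5 -> HIT, frames=[7,5] (faults so far: 6)
  FIFO total faults: 6
--- LRU ---
  step 0: ref 3 -> FAULT, frames=[3,-] (faults so far: 1)
  step 1: ref 7 -> FAULT, frames=[3,7] (faults so far: 2)
  step 2: ref 4 -> FAULT, evict 3, frames=[4,7] (faults so far: 3)
  step 3: ref 7 -> HIT, frames=[4,7] (faults so far: 3)
  step 4: ref 7 -> HIT, frames=[4,7] (faults so far: 3)
  step 5: ref 4 -> HIT, frames=[4,7] (faults so far: 3)
  step 6: ref 3 -> FAULT, evict 7, frames=[4,3] (faults so far: 4)
  step 7: ref 7 -> FAULT, evict 4, frames=[7,3] (faults so far: 5)
  step 8: ref 5 -> FAULT, evict 3, frames=[7,5] (faults so far: 6)
  step 9: ref 7 -> HIT, frames=[7,5] (faults so far: 6)
  step 10: ref 7 -> HIT, frames=[7,5] (faults so far: 6)
  step 11: ref 5 -> HIT, frames=[7,5] (faults so far: 6)
  LRU total faults: 6
--- Optimal ---
  step 0: ref 3 -> FAULT, frames=[3,-] (faults so far: 1)
  step 1: ref 7 -> FAULT, frames=[3,7] (faults so far: 2)
  step 2: ref 4 -> FAULT, evict 3, frames=[4,7] (faults so far: 3)
  step 3: ref 7 -> HIT, frames=[4,7] (faults so far: 3)
  step 4: ref 7 -> HIT, frames=[4,7] (faults so far: 3)
  step 5: ref 4 -> HIT, frames=[4,7] (faults so far: 3)
  step 6: ref 3 -> FAULT, evict 4, frames=[3,7] (faults so far: 4)
  step 7: ref 7 -> HIT, frames=[3,7] (faults so far: 4)
  step 8: ref 5 -> FAULT, evict 3, frames=[5,7] (faults so far: 5)
  step 9: ref 7 -> HIT, frames=[5,7] (faults so far: 5)
  step 10: ref 7 -> HIT, frames=[5,7] (faults so far: 5)
  step 11: ref 5 -> HIT, frames=[5,7] (faults so far: 5)
  Optimal total faults: 5

Answer: 6 6 5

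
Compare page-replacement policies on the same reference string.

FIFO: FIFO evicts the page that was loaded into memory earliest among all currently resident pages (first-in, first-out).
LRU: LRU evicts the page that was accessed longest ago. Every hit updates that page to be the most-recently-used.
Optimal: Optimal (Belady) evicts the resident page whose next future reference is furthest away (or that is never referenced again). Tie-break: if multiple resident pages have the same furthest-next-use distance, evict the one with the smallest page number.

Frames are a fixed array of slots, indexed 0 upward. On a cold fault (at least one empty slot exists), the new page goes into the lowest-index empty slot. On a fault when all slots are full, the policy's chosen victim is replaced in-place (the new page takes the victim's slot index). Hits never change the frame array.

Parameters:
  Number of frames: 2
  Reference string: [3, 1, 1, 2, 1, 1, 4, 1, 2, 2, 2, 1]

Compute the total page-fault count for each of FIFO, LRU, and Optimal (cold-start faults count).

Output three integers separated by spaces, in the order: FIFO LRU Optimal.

--- FIFO ---
  step 0: ref 3 -> FAULT, frames=[3,-] (faults so far: 1)
  step 1: ref 1 -> FAULT, frames=[3,1] (faults so far: 2)
  step 2: ref 1 -> HIT, frames=[3,1] (faults so far: 2)
  step 3: ref 2 -> FAULT, evict 3, frames=[2,1] (faults so far: 3)
  step 4: ref 1 -> HIT, frames=[2,1] (faults so far: 3)
  step 5: ref 1 -> HIT, frames=[2,1] (faults so far: 3)
  step 6: ref 4 -> FAULT, evict 1, frames=[2,4] (faults so far: 4)
  step 7: ref 1 -> FAULT, evict 2, frames=[1,4] (faults so far: 5)
  step 8: ref 2 -> FAULT, evict 4, frames=[1,2] (faults so far: 6)
  step 9: ref 2 -> HIT, frames=[1,2] (faults so far: 6)
  step 10: ref 2 -> HIT, frames=[1,2] (faults so far: 6)
  step 11: ref 1 -> HIT, frames=[1,2] (faults so far: 6)
  FIFO total faults: 6
--- LRU ---
  step 0: ref 3 -> FAULT, frames=[3,-] (faults so far: 1)
  step 1: ref 1 -> FAULT, frames=[3,1] (faults so far: 2)
  step 2: ref 1 -> HIT, frames=[3,1] (faults so far: 2)
  step 3: ref 2 -> FAULT, evict 3, frames=[2,1] (faults so far: 3)
  step 4: ref 1 -> HIT, frames=[2,1] (faults so far: 3)
  step 5: ref 1 -> HIT, frames=[2,1] (faults so far: 3)
  step 6: ref 4 -> FAULT, evict 2, frames=[4,1] (faults so far: 4)
  step 7: ref 1 -> HIT, frames=[4,1] (faults so far: 4)
  step 8: ref 2 -> FAULT, evict 4, frames=[2,1] (faults so far: 5)
  step 9: ref 2 -> HIT, frames=[2,1] (faults so far: 5)
  step 10: ref 2 -> HIT, frames=[2,1] (faults so far: 5)
  step 11: ref 1 -> HIT, frames=[2,1] (faults so far: 5)
  LRU total faults: 5
--- Optimal ---
  step 0: ref 3 -> FAULT, frames=[3,-] (faults so far: 1)
  step 1: ref 1 -> FAULT, frames=[3,1] (faults so far: 2)
  step 2: ref 1 -> HIT, frames=[3,1] (faults so far: 2)
  step 3: ref 2 -> FAULT, evict 3, frames=[2,1] (faults so far: 3)
  step 4: ref 1 -> HIT, frames=[2,1] (faults so far: 3)
  step 5: ref 1 -> HIT, frames=[2,1] (faults so far: 3)
  step 6: ref 4 -> FAULT, evict 2, frames=[4,1] (faults so far: 4)
  step 7: ref 1 -> HIT, frames=[4,1] (faults so far: 4)
  step 8: ref 2 -> FAULT, evict 4, frames=[2,1] (faults so far: 5)
  step 9: ref 2 -> HIT, frames=[2,1] (faults so far: 5)
  step 10: ref 2 -> HIT, frames=[2,1] (faults so far: 5)
  step 11: ref 1 -> HIT, frames=[2,1] (faults so far: 5)
  Optimal total faults: 5

Answer: 6 5 5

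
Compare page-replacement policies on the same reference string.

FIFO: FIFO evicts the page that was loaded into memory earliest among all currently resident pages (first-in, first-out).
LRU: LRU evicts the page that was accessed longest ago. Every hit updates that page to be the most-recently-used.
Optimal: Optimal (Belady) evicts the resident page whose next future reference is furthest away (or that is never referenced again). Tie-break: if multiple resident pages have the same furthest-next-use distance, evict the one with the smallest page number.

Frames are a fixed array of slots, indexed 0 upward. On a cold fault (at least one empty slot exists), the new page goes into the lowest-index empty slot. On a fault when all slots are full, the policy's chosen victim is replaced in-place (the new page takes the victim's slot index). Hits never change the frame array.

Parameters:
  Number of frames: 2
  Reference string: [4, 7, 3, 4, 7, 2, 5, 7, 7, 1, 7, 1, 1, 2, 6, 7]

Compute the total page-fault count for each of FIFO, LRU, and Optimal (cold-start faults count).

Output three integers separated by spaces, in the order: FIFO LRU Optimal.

--- FIFO ---
  step 0: ref 4 -> FAULT, frames=[4,-] (faults so far: 1)
  step 1: ref 7 -> FAULT, frames=[4,7] (faults so far: 2)
  step 2: ref 3 -> FAULT, evict 4, frames=[3,7] (faults so far: 3)
  step 3: ref 4 -> FAULT, evict 7, frames=[3,4] (faults so far: 4)
  step 4: ref 7 -> FAULT, evict 3, frames=[7,4] (faults so far: 5)
  step 5: ref 2 -> FAULT, evict 4, frames=[7,2] (faults so far: 6)
  step 6: ref 5 -> FAULT, evict 7, frames=[5,2] (faults so far: 7)
  step 7: ref 7 -> FAULT, evict 2, frames=[5,7] (faults so far: 8)
  step 8: ref 7 -> HIT, frames=[5,7] (faults so far: 8)
  step 9: ref 1 -> FAULT, evict 5, frames=[1,7] (faults so far: 9)
  step 10: ref 7 -> HIT, frames=[1,7] (faults so far: 9)
  step 11: ref 1 -> HIT, frames=[1,7] (faults so far: 9)
  step 12: ref 1 -> HIT, frames=[1,7] (faults so far: 9)
  step 13: ref 2 -> FAULT, evict 7, frames=[1,2] (faults so far: 10)
  step 14: ref 6 -> FAULT, evict 1, frames=[6,2] (faults so far: 11)
  step 15: ref 7 -> FAULT, evict 2, frames=[6,7] (faults so far: 12)
  FIFO total faults: 12
--- LRU ---
  step 0: ref 4 -> FAULT, frames=[4,-] (faults so far: 1)
  step 1: ref 7 -> FAULT, frames=[4,7] (faults so far: 2)
  step 2: ref 3 -> FAULT, evict 4, frames=[3,7] (faults so far: 3)
  step 3: ref 4 -> FAULT, evict 7, frames=[3,4] (faults so far: 4)
  step 4: ref 7 -> FAULT, evict 3, frames=[7,4] (faults so far: 5)
  step 5: ref 2 -> FAULT, evict 4, frames=[7,2] (faults so far: 6)
  step 6: ref 5 -> FAULT, evict 7, frames=[5,2] (faults so far: 7)
  step 7: ref 7 -> FAULT, evict 2, frames=[5,7] (faults so far: 8)
  step 8: ref 7 -> HIT, frames=[5,7] (faults so far: 8)
  step 9: ref 1 -> FAULT, evict 5, frames=[1,7] (faults so far: 9)
  step 10: ref 7 -> HIT, frames=[1,7] (faults so far: 9)
  step 11: ref 1 -> HIT, frames=[1,7] (faults so far: 9)
  step 12: ref 1 -> HIT, frames=[1,7] (faults so far: 9)
  step 13: ref 2 -> FAULT, evict 7, frames=[1,2] (faults so far: 10)
  step 14: ref 6 -> FAULT, evict 1, frames=[6,2] (faults so far: 11)
  step 15: ref 7 -> FAULT, evict 2, frames=[6,7] (faults so far: 12)
  LRU total faults: 12
--- Optimal ---
  step 0: ref 4 -> FAULT, frames=[4,-] (faults so far: 1)
  step 1: ref 7 -> FAULT, frames=[4,7] (faults so far: 2)
  step 2: ref 3 -> FAULT, evict 7, frames=[4,3] (faults so far: 3)
  step 3: ref 4 -> HIT, frames=[4,3] (faults so far: 3)
  step 4: ref 7 -> FAULT, evict 3, frames=[4,7] (faults so far: 4)
  step 5: ref 2 -> FAULT, evict 4, frames=[2,7] (faults so far: 5)
  step 6: ref 5 -> FAULT, evict 2, frames=[5,7] (faults so far: 6)
  step 7: ref 7 -> HIT, frames=[5,7] (faults so far: 6)
  step 8: ref 7 -> HIT, frames=[5,7] (faults so far: 6)
  step 9: ref 1 -> FAULT, evict 5, frames=[1,7] (faults so far: 7)
  step 10: ref 7 -> HIT, frames=[1,7] (faults so far: 7)
  step 11: ref 1 -> HIT, frames=[1,7] (faults so far: 7)
  step 12: ref 1 -> HIT, frames=[1,7] (faults so far: 7)
  step 13: ref 2 -> FAULT, evict 1, frames=[2,7] (faults so far: 8)
  step 14: ref 6 -> FAULT, evict 2, frames=[6,7] (faults so far: 9)
  step 15: ref 7 -> HIT, frames=[6,7] (faults so far: 9)
  Optimal total faults: 9

Answer: 12 12 9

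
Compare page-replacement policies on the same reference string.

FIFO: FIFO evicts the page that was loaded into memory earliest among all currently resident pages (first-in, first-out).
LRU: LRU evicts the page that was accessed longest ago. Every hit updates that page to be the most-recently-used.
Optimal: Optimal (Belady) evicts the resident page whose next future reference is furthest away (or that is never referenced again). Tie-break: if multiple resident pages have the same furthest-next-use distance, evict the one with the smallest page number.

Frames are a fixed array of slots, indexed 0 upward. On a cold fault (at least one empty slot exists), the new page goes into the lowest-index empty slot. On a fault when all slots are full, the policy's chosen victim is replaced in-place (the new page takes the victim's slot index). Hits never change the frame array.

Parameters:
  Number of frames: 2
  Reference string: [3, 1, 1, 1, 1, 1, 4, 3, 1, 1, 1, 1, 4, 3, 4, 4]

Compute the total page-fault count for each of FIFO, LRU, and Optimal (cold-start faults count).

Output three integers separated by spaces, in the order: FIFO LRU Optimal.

Answer: 7 7 5

Derivation:
--- FIFO ---
  step 0: ref 3 -> FAULT, frames=[3,-] (faults so far: 1)
  step 1: ref 1 -> FAULT, frames=[3,1] (faults so far: 2)
  step 2: ref 1 -> HIT, frames=[3,1] (faults so far: 2)
  step 3: ref 1 -> HIT, frames=[3,1] (faults so far: 2)
  step 4: ref 1 -> HIT, frames=[3,1] (faults so far: 2)
  step 5: ref 1 -> HIT, frames=[3,1] (faults so far: 2)
  step 6: ref 4 -> FAULT, evict 3, frames=[4,1] (faults so far: 3)
  step 7: ref 3 -> FAULT, evict 1, frames=[4,3] (faults so far: 4)
  step 8: ref 1 -> FAULT, evict 4, frames=[1,3] (faults so far: 5)
  step 9: ref 1 -> HIT, frames=[1,3] (faults so far: 5)
  step 10: ref 1 -> HIT, frames=[1,3] (faults so far: 5)
  step 11: ref 1 -> HIT, frames=[1,3] (faults so far: 5)
  step 12: ref 4 -> FAULT, evict 3, frames=[1,4] (faults so far: 6)
  step 13: ref 3 -> FAULT, evict 1, frames=[3,4] (faults so far: 7)
  step 14: ref 4 -> HIT, frames=[3,4] (faults so far: 7)
  step 15: ref 4 -> HIT, frames=[3,4] (faults so far: 7)
  FIFO total faults: 7
--- LRU ---
  step 0: ref 3 -> FAULT, frames=[3,-] (faults so far: 1)
  step 1: ref 1 -> FAULT, frames=[3,1] (faults so far: 2)
  step 2: ref 1 -> HIT, frames=[3,1] (faults so far: 2)
  step 3: ref 1 -> HIT, frames=[3,1] (faults so far: 2)
  step 4: ref 1 -> HIT, frames=[3,1] (faults so far: 2)
  step 5: ref 1 -> HIT, frames=[3,1] (faults so far: 2)
  step 6: ref 4 -> FAULT, evict 3, frames=[4,1] (faults so far: 3)
  step 7: ref 3 -> FAULT, evict 1, frames=[4,3] (faults so far: 4)
  step 8: ref 1 -> FAULT, evict 4, frames=[1,3] (faults so far: 5)
  step 9: ref 1 -> HIT, frames=[1,3] (faults so far: 5)
  step 10: ref 1 -> HIT, frames=[1,3] (faults so far: 5)
  step 11: ref 1 -> HIT, frames=[1,3] (faults so far: 5)
  step 12: ref 4 -> FAULT, evict 3, frames=[1,4] (faults so far: 6)
  step 13: ref 3 -> FAULT, evict 1, frames=[3,4] (faults so far: 7)
  step 14: ref 4 -> HIT, frames=[3,4] (faults so far: 7)
  step 15: ref 4 -> HIT, frames=[3,4] (faults so far: 7)
  LRU total faults: 7
--- Optimal ---
  step 0: ref 3 -> FAULT, frames=[3,-] (faults so far: 1)
  step 1: ref 1 -> FAULT, frames=[3,1] (faults so far: 2)
  step 2: ref 1 -> HIT, frames=[3,1] (faults so far: 2)
  step 3: ref 1 -> HIT, frames=[3,1] (faults so far: 2)
  step 4: ref 1 -> HIT, frames=[3,1] (faults so far: 2)
  step 5: ref 1 -> HIT, frames=[3,1] (faults so far: 2)
  step 6: ref 4 -> FAULT, evict 1, frames=[3,4] (faults so far: 3)
  step 7: ref 3 -> HIT, frames=[3,4] (faults so far: 3)
  step 8: ref 1 -> FAULT, evict 3, frames=[1,4] (faults so far: 4)
  step 9: ref 1 -> HIT, frames=[1,4] (faults so far: 4)
  step 10: ref 1 -> HIT, frames=[1,4] (faults so far: 4)
  step 11: ref 1 -> HIT, frames=[1,4] (faults so far: 4)
  step 12: ref 4 -> HIT, frames=[1,4] (faults so far: 4)
  step 13: ref 3 -> FAULT, evict 1, frames=[3,4] (faults so far: 5)
  step 14: ref 4 -> HIT, frames=[3,4] (faults so far: 5)
  step 15: ref 4 -> HIT, frames=[3,4] (faults so far: 5)
  Optimal total faults: 5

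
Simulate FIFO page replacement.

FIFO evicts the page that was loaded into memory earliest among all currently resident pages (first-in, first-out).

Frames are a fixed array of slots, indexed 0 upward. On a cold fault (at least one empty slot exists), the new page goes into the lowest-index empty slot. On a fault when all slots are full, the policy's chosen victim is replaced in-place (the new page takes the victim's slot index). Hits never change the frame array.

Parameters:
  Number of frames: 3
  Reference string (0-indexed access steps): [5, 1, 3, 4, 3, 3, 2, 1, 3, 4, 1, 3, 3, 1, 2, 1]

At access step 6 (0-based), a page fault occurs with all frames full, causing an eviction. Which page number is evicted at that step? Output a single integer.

Answer: 1

Derivation:
Step 0: ref 5 -> FAULT, frames=[5,-,-]
Step 1: ref 1 -> FAULT, frames=[5,1,-]
Step 2: ref 3 -> FAULT, frames=[5,1,3]
Step 3: ref 4 -> FAULT, evict 5, frames=[4,1,3]
Step 4: ref 3 -> HIT, frames=[4,1,3]
Step 5: ref 3 -> HIT, frames=[4,1,3]
Step 6: ref 2 -> FAULT, evict 1, frames=[4,2,3]
At step 6: evicted page 1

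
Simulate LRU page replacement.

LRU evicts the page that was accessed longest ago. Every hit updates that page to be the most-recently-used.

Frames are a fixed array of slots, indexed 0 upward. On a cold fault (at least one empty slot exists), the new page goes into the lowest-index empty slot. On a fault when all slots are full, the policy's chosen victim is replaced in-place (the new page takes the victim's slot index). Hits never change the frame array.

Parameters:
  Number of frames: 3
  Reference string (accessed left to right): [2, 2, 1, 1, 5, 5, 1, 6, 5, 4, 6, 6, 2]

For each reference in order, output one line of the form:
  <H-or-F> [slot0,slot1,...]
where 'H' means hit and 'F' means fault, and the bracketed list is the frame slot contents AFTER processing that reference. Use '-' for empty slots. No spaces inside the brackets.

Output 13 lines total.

F [2,-,-]
H [2,-,-]
F [2,1,-]
H [2,1,-]
F [2,1,5]
H [2,1,5]
H [2,1,5]
F [6,1,5]
H [6,1,5]
F [6,4,5]
H [6,4,5]
H [6,4,5]
F [6,4,2]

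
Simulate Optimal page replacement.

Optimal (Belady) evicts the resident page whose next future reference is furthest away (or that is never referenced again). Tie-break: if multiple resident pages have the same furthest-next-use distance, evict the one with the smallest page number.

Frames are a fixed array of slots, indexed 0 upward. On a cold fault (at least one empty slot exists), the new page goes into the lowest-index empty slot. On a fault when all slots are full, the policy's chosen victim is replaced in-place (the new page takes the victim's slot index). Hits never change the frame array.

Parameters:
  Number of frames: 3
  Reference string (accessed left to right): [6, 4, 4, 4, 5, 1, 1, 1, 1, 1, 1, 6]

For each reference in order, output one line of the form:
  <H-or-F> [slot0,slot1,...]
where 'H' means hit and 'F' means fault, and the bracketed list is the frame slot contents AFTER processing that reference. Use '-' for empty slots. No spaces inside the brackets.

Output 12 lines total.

F [6,-,-]
F [6,4,-]
H [6,4,-]
H [6,4,-]
F [6,4,5]
F [6,1,5]
H [6,1,5]
H [6,1,5]
H [6,1,5]
H [6,1,5]
H [6,1,5]
H [6,1,5]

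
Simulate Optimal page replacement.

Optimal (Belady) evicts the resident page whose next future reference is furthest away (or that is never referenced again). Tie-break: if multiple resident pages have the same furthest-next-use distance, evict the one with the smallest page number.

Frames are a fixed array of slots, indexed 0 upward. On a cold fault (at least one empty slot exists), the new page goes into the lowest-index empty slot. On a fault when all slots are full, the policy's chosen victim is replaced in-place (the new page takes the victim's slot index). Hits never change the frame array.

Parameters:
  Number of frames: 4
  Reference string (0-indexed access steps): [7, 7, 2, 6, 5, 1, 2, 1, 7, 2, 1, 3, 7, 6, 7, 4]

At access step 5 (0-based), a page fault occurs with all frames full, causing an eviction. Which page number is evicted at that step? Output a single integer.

Step 0: ref 7 -> FAULT, frames=[7,-,-,-]
Step 1: ref 7 -> HIT, frames=[7,-,-,-]
Step 2: ref 2 -> FAULT, frames=[7,2,-,-]
Step 3: ref 6 -> FAULT, frames=[7,2,6,-]
Step 4: ref 5 -> FAULT, frames=[7,2,6,5]
Step 5: ref 1 -> FAULT, evict 5, frames=[7,2,6,1]
At step 5: evicted page 5

Answer: 5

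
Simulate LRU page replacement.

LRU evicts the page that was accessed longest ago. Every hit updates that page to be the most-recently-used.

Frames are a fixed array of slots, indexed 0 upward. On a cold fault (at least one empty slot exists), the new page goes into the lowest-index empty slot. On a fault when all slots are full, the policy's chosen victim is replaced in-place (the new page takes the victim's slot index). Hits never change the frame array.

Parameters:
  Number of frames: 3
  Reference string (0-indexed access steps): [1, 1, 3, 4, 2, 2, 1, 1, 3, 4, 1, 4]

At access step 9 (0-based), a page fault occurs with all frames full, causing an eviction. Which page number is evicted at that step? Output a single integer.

Step 0: ref 1 -> FAULT, frames=[1,-,-]
Step 1: ref 1 -> HIT, frames=[1,-,-]
Step 2: ref 3 -> FAULT, frames=[1,3,-]
Step 3: ref 4 -> FAULT, frames=[1,3,4]
Step 4: ref 2 -> FAULT, evict 1, frames=[2,3,4]
Step 5: ref 2 -> HIT, frames=[2,3,4]
Step 6: ref 1 -> FAULT, evict 3, frames=[2,1,4]
Step 7: ref 1 -> HIT, frames=[2,1,4]
Step 8: ref 3 -> FAULT, evict 4, frames=[2,1,3]
Step 9: ref 4 -> FAULT, evict 2, frames=[4,1,3]
At step 9: evicted page 2

Answer: 2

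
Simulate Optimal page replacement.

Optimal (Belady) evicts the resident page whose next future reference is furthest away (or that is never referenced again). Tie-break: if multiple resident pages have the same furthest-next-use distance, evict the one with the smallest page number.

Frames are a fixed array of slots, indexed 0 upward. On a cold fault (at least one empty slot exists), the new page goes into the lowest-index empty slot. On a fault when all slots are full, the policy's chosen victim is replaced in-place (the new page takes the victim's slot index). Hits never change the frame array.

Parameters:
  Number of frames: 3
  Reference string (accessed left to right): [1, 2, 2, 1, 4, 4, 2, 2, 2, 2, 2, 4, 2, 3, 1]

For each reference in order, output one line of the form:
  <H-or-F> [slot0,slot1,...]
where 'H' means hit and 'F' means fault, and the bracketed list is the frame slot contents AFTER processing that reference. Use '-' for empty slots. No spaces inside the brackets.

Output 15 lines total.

F [1,-,-]
F [1,2,-]
H [1,2,-]
H [1,2,-]
F [1,2,4]
H [1,2,4]
H [1,2,4]
H [1,2,4]
H [1,2,4]
H [1,2,4]
H [1,2,4]
H [1,2,4]
H [1,2,4]
F [1,3,4]
H [1,3,4]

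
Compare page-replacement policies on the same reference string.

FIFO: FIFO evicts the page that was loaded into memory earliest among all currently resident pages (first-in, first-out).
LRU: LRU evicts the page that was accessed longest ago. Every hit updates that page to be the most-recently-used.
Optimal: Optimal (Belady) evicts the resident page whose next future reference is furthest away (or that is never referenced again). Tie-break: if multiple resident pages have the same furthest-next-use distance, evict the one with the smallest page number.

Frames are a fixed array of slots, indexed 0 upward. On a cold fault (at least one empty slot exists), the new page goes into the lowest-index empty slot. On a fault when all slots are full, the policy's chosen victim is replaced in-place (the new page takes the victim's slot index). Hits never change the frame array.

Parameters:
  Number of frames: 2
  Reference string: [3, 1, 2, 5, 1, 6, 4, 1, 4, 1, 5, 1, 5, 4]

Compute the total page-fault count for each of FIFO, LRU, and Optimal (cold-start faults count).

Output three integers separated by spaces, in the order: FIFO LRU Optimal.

--- FIFO ---
  step 0: ref 3 -> FAULT, frames=[3,-] (faults so far: 1)
  step 1: ref 1 -> FAULT, frames=[3,1] (faults so far: 2)
  step 2: ref 2 -> FAULT, evict 3, frames=[2,1] (faults so far: 3)
  step 3: ref 5 -> FAULT, evict 1, frames=[2,5] (faults so far: 4)
  step 4: ref 1 -> FAULT, evict 2, frames=[1,5] (faults so far: 5)
  step 5: ref 6 -> FAULT, evict 5, frames=[1,6] (faults so far: 6)
  step 6: ref 4 -> FAULT, evict 1, frames=[4,6] (faults so far: 7)
  step 7: ref 1 -> FAULT, evict 6, frames=[4,1] (faults so far: 8)
  step 8: ref 4 -> HIT, frames=[4,1] (faults so far: 8)
  step 9: ref 1 -> HIT, frames=[4,1] (faults so far: 8)
  step 10: ref 5 -> FAULT, evict 4, frames=[5,1] (faults so far: 9)
  step 11: ref 1 -> HIT, frames=[5,1] (faults so far: 9)
  step 12: ref 5 -> HIT, frames=[5,1] (faults so far: 9)
  step 13: ref 4 -> FAULT, evict 1, frames=[5,4] (faults so far: 10)
  FIFO total faults: 10
--- LRU ---
  step 0: ref 3 -> FAULT, frames=[3,-] (faults so far: 1)
  step 1: ref 1 -> FAULT, frames=[3,1] (faults so far: 2)
  step 2: ref 2 -> FAULT, evict 3, frames=[2,1] (faults so far: 3)
  step 3: ref 5 -> FAULT, evict 1, frames=[2,5] (faults so far: 4)
  step 4: ref 1 -> FAULT, evict 2, frames=[1,5] (faults so far: 5)
  step 5: ref 6 -> FAULT, evict 5, frames=[1,6] (faults so far: 6)
  step 6: ref 4 -> FAULT, evict 1, frames=[4,6] (faults so far: 7)
  step 7: ref 1 -> FAULT, evict 6, frames=[4,1] (faults so far: 8)
  step 8: ref 4 -> HIT, frames=[4,1] (faults so far: 8)
  step 9: ref 1 -> HIT, frames=[4,1] (faults so far: 8)
  step 10: ref 5 -> FAULT, evict 4, frames=[5,1] (faults so far: 9)
  step 11: ref 1 -> HIT, frames=[5,1] (faults so far: 9)
  step 12: ref 5 -> HIT, frames=[5,1] (faults so far: 9)
  step 13: ref 4 -> FAULT, evict 1, frames=[5,4] (faults so far: 10)
  LRU total faults: 10
--- Optimal ---
  step 0: ref 3 -> FAULT, frames=[3,-] (faults so far: 1)
  step 1: ref 1 -> FAULT, frames=[3,1] (faults so far: 2)
  step 2: ref 2 -> FAULT, evict 3, frames=[2,1] (faults so far: 3)
  step 3: ref 5 -> FAULT, evict 2, frames=[5,1] (faults so far: 4)
  step 4: ref 1 -> HIT, frames=[5,1] (faults so far: 4)
  step 5: ref 6 -> FAULT, evict 5, frames=[6,1] (faults so far: 5)
  step 6: ref 4 -> FAULT, evict 6, frames=[4,1] (faults so far: 6)
  step 7: ref 1 -> HIT, frames=[4,1] (faults so far: 6)
  step 8: ref 4 -> HIT, frames=[4,1] (faults so far: 6)
  step 9: ref 1 -> HIT, frames=[4,1] (faults so far: 6)
  step 10: ref 5 -> FAULT, evict 4, frames=[5,1] (faults so far: 7)
  step 11: ref 1 -> HIT, frames=[5,1] (faults so far: 7)
  step 12: ref 5 -> HIT, frames=[5,1] (faults so far: 7)
  step 13: ref 4 -> FAULT, evict 1, frames=[5,4] (faults so far: 8)
  Optimal total faults: 8

Answer: 10 10 8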